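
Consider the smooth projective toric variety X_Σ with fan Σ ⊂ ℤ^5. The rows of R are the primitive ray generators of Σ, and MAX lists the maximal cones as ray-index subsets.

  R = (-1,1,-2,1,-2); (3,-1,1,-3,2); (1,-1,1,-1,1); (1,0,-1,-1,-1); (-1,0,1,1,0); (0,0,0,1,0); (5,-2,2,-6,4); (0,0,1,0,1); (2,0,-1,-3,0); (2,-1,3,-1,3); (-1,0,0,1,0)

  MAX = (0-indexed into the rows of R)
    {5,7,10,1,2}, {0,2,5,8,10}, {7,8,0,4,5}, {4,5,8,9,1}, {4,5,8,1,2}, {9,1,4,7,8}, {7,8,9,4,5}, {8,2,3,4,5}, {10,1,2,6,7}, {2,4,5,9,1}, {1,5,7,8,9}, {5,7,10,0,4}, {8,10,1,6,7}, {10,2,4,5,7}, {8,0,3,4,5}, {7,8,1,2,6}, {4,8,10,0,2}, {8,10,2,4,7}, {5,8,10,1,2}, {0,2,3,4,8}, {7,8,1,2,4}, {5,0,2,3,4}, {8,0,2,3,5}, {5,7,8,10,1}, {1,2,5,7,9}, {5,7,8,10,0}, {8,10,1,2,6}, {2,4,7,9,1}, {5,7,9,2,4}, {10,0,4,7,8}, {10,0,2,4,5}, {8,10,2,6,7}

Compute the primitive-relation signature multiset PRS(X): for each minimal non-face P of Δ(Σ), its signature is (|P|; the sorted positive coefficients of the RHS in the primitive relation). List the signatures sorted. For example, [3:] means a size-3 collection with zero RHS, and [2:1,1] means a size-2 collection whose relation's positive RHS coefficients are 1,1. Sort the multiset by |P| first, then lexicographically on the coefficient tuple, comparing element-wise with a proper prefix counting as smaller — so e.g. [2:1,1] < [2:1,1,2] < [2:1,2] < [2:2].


20 collections generate NE(X_Σ); each relation:

  • {0,1}:  v_{0} + v_{1} = v_{5} + v_{8} — sig = [2:1,1]
  • {3,10}:  v_{3} + v_{10} = v_{0} + v_{2} — sig = [2:1,1]
  • {0,6}:  v_{0} + v_{6} = v_{1} + v_{8} + v_{10} — sig = [2:1,1,1]
  • {3,6}:  v_{3} + v_{6} = v_{1} + v_{2} + v_{8} — sig = [2:1,1,1]
  • {3,7}:  v_{3} + v_{7} = v_{4} + v_{5} + v_{8} — sig = [2:1,1,1]
  • {0,9}:  v_{0} + v_{9} = v_{4} + 2·v_{5} + v_{7} + v_{8} — sig = [2:1,1,1,2]
  • {9,10}:  v_{9} + v_{10} = v_{2} + v_{5} + 2·v_{7} — sig = [2:1,1,2]
  • {1,3}:  v_{1} + v_{3} = v_{2} + v_{4} + 2·v_{5} + 2·v_{8} — sig = [2:1,1,2,2]
  • {3,9}:  v_{3} + v_{9} = v_{1} + 2·v_{4} + 2·v_{5} + v_{8} — sig = [2:1,1,2,2]
  • {5,6}:  v_{5} + v_{6} = 2·v_{1} + v_{10} — sig = [2:1,2]
  • {4,6}:  v_{4} + v_{6} = 2·v_{2} + 2·v_{7} + v_{8} — sig = [2:1,2,2]
  • {6,9}:  v_{6} + v_{9} = 2·v_{1} + v_{2} + 2·v_{7} — sig = [2:1,2,2]
  • {0,2,7}:  v_{0} + v_{2} + v_{7} = 0 — sig = [3:]
  • {1,4,10}:  v_{1} + v_{4} + v_{10} = v_{2} + v_{7} — sig = [3:1,1]
  • {2,8,9}:  v_{2} + v_{8} + v_{9} = 2·v_{1} + v_{4} — sig = [3:1,2]
  • {4,5,8,10}:  v_{4} + v_{5} + v_{8} + v_{10} = 0 — sig = [4:]
  • {1,4,5,7}:  v_{1} + v_{4} + v_{5} + v_{7} = v_{9} — sig = [4:1]
  • {2,5,7,8}:  v_{2} + v_{5} + v_{7} + v_{8} = v_{1} — sig = [4:1]
  • {0,2,4,5,8}:  v_{0} + v_{2} + v_{4} + v_{5} + v_{8} = v_{3} — sig = [5:1]
  • {1,2,7,8,10}:  v_{1} + v_{2} + v_{7} + v_{8} + v_{10} = v_{6} — sig = [5:1]

Signatures (|P|; sorted positive RHS coefficients), sorted:
{ [2:1,1] ×2,  [2:1,1,1] ×3,  [2:1,1,1,2],  [2:1,1,2],  [2:1,1,2,2] ×2,  [2:1,2],  [2:1,2,2] ×2,  [3:],  [3:1,1],  [3:1,2],  [4:],  [4:1] ×2,  [5:1] ×2 }


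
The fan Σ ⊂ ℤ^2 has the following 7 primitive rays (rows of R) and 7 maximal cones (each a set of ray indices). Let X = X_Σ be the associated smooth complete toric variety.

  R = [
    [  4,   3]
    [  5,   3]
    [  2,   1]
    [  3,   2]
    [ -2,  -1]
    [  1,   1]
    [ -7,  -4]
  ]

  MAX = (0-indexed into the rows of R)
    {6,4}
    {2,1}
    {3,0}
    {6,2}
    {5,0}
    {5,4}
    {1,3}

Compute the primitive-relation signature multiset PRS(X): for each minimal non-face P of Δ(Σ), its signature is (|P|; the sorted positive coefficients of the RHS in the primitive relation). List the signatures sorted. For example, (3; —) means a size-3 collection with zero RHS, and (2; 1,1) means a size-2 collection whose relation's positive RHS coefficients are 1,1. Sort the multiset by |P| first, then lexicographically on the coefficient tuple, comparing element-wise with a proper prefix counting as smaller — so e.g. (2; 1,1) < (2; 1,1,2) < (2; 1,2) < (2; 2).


Minimal non-faces — 14 found among 7 rays, 7 max cones:

  P = {2,4}:  v_{2} + v_{4} = 0  so sig = (2; —)
  P = {1,4}:  v_{1} + v_{4} = v_{3}  so sig = (2; 1)
  P = {1,6}:  v_{1} + v_{6} = v_{4}  so sig = (2; 1)
  P = {2,3}:  v_{2} + v_{3} = v_{1}  so sig = (2; 1)
  P = {2,5}:  v_{2} + v_{5} = v_{3}  so sig = (2; 1)
  P = {3,4}:  v_{3} + v_{4} = v_{5}  so sig = (2; 1)
  P = {3,5}:  v_{3} + v_{5} = v_{0}  so sig = (2; 1)
  P = {0,6}:  v_{0} + v_{6} = 2·v_{4} + v_{5}  so sig = (2; 1,2)
  P = {0,2}:  v_{0} + v_{2} = 2·v_{3}  so sig = (2; 2)
  P = {0,4}:  v_{0} + v_{4} = 2·v_{5}  so sig = (2; 2)
  P = {1,5}:  v_{1} + v_{5} = 2·v_{3}  so sig = (2; 2)
  P = {3,6}:  v_{3} + v_{6} = 2·v_{4}  so sig = (2; 2)
  P = {0,1}:  v_{0} + v_{1} = 3·v_{3}  so sig = (2; 3)
  P = {5,6}:  v_{5} + v_{6} = 3·v_{4}  so sig = (2; 3)

Sorted signature multiset PRS(X):
    (2; —)
    (2; 1)
    (2; 1)
    (2; 1)
    (2; 1)
    (2; 1)
    (2; 1)
    (2; 1,2)
    (2; 2)
    (2; 2)
    (2; 2)
    (2; 2)
    (2; 3)
    (2; 3)


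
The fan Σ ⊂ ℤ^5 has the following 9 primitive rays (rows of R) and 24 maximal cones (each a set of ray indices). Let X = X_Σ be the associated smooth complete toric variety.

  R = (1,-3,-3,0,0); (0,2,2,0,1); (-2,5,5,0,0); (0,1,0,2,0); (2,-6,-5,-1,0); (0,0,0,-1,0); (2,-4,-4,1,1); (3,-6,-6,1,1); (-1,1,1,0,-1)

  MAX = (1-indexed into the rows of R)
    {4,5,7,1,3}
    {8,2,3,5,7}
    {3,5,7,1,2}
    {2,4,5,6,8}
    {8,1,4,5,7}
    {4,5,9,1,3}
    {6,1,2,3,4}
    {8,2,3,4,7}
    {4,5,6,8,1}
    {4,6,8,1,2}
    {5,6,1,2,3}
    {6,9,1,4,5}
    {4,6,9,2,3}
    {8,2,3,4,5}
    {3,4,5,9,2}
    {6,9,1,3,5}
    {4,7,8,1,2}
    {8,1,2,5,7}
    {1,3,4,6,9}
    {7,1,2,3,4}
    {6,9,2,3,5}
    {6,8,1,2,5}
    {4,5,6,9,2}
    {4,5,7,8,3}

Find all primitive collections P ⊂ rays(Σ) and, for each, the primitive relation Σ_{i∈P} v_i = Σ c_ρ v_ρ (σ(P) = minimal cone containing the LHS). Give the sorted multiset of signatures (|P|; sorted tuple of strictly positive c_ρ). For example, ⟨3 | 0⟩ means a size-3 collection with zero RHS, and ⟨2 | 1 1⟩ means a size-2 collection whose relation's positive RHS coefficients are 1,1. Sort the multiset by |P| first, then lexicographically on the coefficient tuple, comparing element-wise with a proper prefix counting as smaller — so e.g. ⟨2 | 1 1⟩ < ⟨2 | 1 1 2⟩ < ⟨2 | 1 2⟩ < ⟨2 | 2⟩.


9 minimal non-faces of Δ(Σ) (on 9 rays):

  P = {8,9}:  v_{8} + v_{9} = v_{4} + v_{5}  so sig = ⟨2 | 1 1⟩
  P = {7,9}:  v_{7} + v_{9} = v_{1} + v_{3} + v_{4} + v_{5}  so sig = ⟨2 | 1 1 1 1⟩
  P = {6,7}:  v_{6} + v_{7} = 2·v_{1} + v_{2}  so sig = ⟨2 | 1 2⟩
  P = {1,2,9}:  v_{1} + v_{2} + v_{9} = 0  so sig = ⟨3 | 0⟩
  P = {1,3,8}:  v_{1} + v_{3} + v_{8} = v_{7}  so sig = ⟨3 | 1⟩
  P = {3,6,8}:  v_{3} + v_{6} + v_{8} = v_{1} + v_{2}  so sig = ⟨3 | 1 1⟩
  P = {3,4,5,6}:  v_{3} + v_{4} + v_{5} + v_{6} = 0  so sig = ⟨4 | 0⟩
  P = {1,2,4,5}:  v_{1} + v_{2} + v_{4} + v_{5} = v_{8}  so sig = ⟨4 | 1⟩
  P = {2,4,5,7}:  v_{2} + v_{4} + v_{5} + v_{7} = v_{3} + 2·v_{8}  so sig = ⟨4 | 1 2⟩

Signatures (|P|; sorted positive RHS coefficients), sorted:
    |P|=2: 3 collections, coeffs (1,1), (1,1,1,1), (1,2)
    |P|=3: 3 collections, coeffs (), (1), (1,1)
    |P|=4: 3 collections, coeffs (), (1), (1,2)


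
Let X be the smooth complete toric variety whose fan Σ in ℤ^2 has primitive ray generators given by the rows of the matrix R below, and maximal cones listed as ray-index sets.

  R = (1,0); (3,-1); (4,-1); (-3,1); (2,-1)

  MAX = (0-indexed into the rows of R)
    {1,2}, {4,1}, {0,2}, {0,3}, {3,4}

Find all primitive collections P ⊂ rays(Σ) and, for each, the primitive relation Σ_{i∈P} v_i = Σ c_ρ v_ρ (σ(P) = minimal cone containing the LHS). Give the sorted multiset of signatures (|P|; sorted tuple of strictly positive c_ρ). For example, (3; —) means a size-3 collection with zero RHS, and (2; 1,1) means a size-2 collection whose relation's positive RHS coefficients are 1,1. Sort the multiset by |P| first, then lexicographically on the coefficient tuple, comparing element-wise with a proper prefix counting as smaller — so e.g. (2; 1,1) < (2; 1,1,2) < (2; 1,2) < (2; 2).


Minimal non-faces — 5 found among 5 rays, 5 max cones:

  P={1,3}:  v_{1} + v_{3} = 0  ⟹  sig = (2; —)
  P={0,1}:  v_{0} + v_{1} = v_{2}  ⟹  sig = (2; 1)
  P={0,4}:  v_{0} + v_{4} = v_{1}  ⟹  sig = (2; 1)
  P={2,3}:  v_{2} + v_{3} = v_{0}  ⟹  sig = (2; 1)
  P={2,4}:  v_{2} + v_{4} = 2·v_{1}  ⟹  sig = (2; 2)

Signatures (|P|; sorted positive RHS coefficients), sorted:
[(2; —), (2; 1), (2; 1), (2; 1), (2; 2)]


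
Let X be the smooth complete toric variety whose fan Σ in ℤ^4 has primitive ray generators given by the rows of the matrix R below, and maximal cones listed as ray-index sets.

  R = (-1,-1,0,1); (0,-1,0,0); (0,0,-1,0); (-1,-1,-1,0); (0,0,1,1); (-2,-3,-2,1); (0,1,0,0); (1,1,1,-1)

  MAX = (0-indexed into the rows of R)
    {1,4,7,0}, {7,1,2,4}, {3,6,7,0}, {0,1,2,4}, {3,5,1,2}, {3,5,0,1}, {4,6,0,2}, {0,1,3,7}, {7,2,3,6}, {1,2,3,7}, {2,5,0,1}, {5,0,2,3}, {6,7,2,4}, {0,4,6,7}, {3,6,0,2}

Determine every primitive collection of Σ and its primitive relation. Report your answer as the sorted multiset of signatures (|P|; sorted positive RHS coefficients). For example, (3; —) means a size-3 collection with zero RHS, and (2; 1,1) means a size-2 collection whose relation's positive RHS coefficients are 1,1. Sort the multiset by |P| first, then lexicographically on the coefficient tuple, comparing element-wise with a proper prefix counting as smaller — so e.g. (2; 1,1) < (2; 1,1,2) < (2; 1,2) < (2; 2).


Δ(Σ) — 8 vertices, 7 min non-faces:

  P={1,6}:  v_{1} + v_{6} = 0  so sig = (2; —)
  P={3,4}:  v_{3} + v_{4} = v_{0}  so sig = (2; 1)
  P={5,7}:  v_{5} + v_{7} = v_{1} + v_{3}  so sig = (2; 1,1)
  P={5,6}:  v_{5} + v_{6} = v_{0} + v_{2} + v_{3}  so sig = (2; 1,1,1)
  P={4,5}:  v_{4} + v_{5} = 2·v_{0} + v_{1} + v_{2}  so sig = (2; 1,1,2)
  P={0,2,7}:  v_{0} + v_{2} + v_{7} = 0  so sig = (3; —)
  P={0,1,2,3}:  v_{0} + v_{1} + v_{2} + v_{3} = v_{5}  so sig = (4; 1)

Hence PRS(X_Σ) =
{ (2; —),  (2; 1),  (2; 1,1),  (2; 1,1,1),  (2; 1,1,2),  (3; —),  (4; 1) }


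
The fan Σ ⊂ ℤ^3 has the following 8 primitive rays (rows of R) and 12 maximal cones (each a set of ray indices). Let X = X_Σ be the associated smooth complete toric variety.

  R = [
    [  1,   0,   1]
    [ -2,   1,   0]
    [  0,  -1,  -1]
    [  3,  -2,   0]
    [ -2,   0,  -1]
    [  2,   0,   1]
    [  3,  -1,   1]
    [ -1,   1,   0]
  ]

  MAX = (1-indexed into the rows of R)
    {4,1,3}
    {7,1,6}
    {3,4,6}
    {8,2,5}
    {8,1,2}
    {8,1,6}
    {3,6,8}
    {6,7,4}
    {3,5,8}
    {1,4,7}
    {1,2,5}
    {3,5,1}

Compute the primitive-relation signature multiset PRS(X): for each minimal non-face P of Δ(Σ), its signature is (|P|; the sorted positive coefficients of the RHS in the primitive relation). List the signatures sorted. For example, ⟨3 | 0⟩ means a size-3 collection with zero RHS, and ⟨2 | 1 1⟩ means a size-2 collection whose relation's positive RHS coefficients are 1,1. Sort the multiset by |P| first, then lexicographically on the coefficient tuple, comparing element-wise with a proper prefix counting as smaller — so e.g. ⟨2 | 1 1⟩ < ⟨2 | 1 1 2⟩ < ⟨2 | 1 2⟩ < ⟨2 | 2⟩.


|primitive collections| = 14. Relations:

  P = {5,6}:  v_{5} + v_{6} = 0 — sig = ⟨2 | 0⟩
  P = {2,3}:  v_{2} + v_{3} = v_{5} — sig = ⟨2 | 1⟩
  P = {2,7}:  v_{2} + v_{7} = v_{1} — sig = ⟨2 | 1⟩
  P = {3,7}:  v_{3} + v_{7} = v_{4} — sig = ⟨2 | 1⟩
  P = {7,8}:  v_{7} + v_{8} = v_{6} — sig = ⟨2 | 1⟩
  P = {2,4}:  v_{2} + v_{4} = v_{1} + v_{3} — sig = ⟨2 | 1 1⟩
  P = {2,6}:  v_{2} + v_{6} = v_{1} + v_{8} — sig = ⟨2 | 1 1⟩
  P = {4,8}:  v_{4} + v_{8} = v_{3} + v_{6} — sig = ⟨2 | 1 1⟩
  P = {5,7}:  v_{5} + v_{7} = v_{1} + v_{3} — sig = ⟨2 | 1 1⟩
  P = {4,5}:  v_{4} + v_{5} = v_{1} + 2·v_{3} — sig = ⟨2 | 1 2⟩
  P = {1,3,8}:  v_{1} + v_{3} + v_{8} = 0 — sig = ⟨3 | 0⟩
  P = {1,3,6}:  v_{1} + v_{3} + v_{6} = v_{7} — sig = ⟨3 | 1⟩
  P = {1,5,8}:  v_{1} + v_{5} + v_{8} = v_{2} — sig = ⟨3 | 1⟩
  P = {1,4,6}:  v_{1} + v_{4} + v_{6} = 2·v_{7} — sig = ⟨3 | 2⟩

Sorted signature multiset PRS(X):
    |P|=2: 10 collections, coeffs (), (1), (1), (1), (1), (1,1), (1,1), (1,1), (1,1), (1,2)
    |P|=3: 4 collections, coeffs (), (1), (1), (2)


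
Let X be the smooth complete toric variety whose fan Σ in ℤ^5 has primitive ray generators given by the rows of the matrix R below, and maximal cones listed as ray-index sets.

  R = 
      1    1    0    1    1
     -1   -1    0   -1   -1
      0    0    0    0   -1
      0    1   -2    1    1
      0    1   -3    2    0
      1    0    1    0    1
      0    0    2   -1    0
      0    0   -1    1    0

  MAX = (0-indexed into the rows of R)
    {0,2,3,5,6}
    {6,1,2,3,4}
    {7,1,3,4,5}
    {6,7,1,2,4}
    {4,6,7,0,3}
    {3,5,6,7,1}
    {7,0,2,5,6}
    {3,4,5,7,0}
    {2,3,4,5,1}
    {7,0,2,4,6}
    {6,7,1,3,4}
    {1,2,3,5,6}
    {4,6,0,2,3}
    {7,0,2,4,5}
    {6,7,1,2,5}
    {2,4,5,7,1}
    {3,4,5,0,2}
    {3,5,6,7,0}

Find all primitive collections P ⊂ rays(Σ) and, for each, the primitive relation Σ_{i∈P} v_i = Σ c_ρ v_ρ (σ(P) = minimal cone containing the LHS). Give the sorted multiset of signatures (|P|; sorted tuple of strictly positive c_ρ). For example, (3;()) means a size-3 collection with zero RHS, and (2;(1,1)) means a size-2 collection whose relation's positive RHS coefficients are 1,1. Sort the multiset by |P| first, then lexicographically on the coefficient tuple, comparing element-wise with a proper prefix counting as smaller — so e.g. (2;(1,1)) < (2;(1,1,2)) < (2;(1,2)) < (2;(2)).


Δ(Σ) — 8 vertices, 3 min non-faces:

  {0,1}:  v_{0} + v_{1} = 0  →  sig = (2;())
  {2,3,7}:  v_{2} + v_{3} + v_{7} = v_{4}  →  sig = (3;(1))
  {4,5,6}:  v_{4} + v_{5} + v_{6} = v_{0}  →  sig = (3;(1))

Signatures (|P|; sorted positive RHS coefficients), sorted:
    |P|=2: 1 collection, coeffs ()
    |P|=3: 2 collections, coeffs (1), (1)


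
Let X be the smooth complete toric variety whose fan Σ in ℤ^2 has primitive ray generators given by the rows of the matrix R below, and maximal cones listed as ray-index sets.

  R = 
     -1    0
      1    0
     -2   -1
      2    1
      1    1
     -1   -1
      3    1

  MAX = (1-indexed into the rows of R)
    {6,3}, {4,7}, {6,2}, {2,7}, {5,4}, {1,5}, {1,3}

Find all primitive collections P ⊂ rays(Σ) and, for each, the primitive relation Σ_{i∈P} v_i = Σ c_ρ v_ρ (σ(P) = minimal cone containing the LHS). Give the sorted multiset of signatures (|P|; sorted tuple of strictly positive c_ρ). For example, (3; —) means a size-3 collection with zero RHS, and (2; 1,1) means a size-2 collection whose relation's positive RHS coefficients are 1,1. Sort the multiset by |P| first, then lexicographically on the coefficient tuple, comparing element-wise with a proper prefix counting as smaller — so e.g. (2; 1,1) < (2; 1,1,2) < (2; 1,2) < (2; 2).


14 minimal non-faces of Δ(Σ) (on 7 rays):

  P = {1,2}:  v_{1} + v_{2} = 0  ⇒ sig = (2; —)
  P = {3,4}:  v_{3} + v_{4} = 0  ⇒ sig = (2; —)
  P = {5,6}:  v_{5} + v_{6} = 0  ⇒ sig = (2; —)
  P = {1,4}:  v_{1} + v_{4} = v_{5}  ⇒ sig = (2; 1)
  P = {1,6}:  v_{1} + v_{6} = v_{3}  ⇒ sig = (2; 1)
  P = {1,7}:  v_{1} + v_{7} = v_{4}  ⇒ sig = (2; 1)
  P = {2,3}:  v_{2} + v_{3} = v_{6}  ⇒ sig = (2; 1)
  P = {2,4}:  v_{2} + v_{4} = v_{7}  ⇒ sig = (2; 1)
  P = {2,5}:  v_{2} + v_{5} = v_{4}  ⇒ sig = (2; 1)
  P = {3,5}:  v_{3} + v_{5} = v_{1}  ⇒ sig = (2; 1)
  P = {3,7}:  v_{3} + v_{7} = v_{2}  ⇒ sig = (2; 1)
  P = {4,6}:  v_{4} + v_{6} = v_{2}  ⇒ sig = (2; 1)
  P = {5,7}:  v_{5} + v_{7} = 2·v_{4}  ⇒ sig = (2; 2)
  P = {6,7}:  v_{6} + v_{7} = 2·v_{2}  ⇒ sig = (2; 2)

Signatures (|P|; sorted positive RHS coefficients), sorted:
    (2; —)
    (2; —)
    (2; —)
    (2; 1)
    (2; 1)
    (2; 1)
    (2; 1)
    (2; 1)
    (2; 1)
    (2; 1)
    (2; 1)
    (2; 1)
    (2; 2)
    (2; 2)


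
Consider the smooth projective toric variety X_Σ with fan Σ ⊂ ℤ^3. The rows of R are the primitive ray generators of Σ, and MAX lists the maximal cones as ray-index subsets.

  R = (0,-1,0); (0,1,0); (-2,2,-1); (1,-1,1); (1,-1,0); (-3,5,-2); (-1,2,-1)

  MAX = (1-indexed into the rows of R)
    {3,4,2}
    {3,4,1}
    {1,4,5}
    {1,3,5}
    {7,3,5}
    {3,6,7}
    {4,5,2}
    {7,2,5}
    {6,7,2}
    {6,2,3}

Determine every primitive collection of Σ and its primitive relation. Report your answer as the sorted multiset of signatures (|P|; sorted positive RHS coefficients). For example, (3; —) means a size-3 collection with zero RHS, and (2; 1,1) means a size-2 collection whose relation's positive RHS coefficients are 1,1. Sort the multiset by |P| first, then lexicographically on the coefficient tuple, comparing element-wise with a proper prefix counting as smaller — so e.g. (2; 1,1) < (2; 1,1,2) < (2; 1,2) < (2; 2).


9 minimal non-faces of Δ(Σ) (on 7 rays):

  P={1,2}:  v_{1} + v_{2} = 0 — sig = (2; —)
  P={4,7}:  v_{4} + v_{7} = v_{2} — sig = (2; 1)
  P={1,6}:  v_{1} + v_{6} = v_{3} + v_{7} — sig = (2; 1,1)
  P={1,7}:  v_{1} + v_{7} = v_{3} + v_{5} — sig = (2; 1,1)
  P={4,6}:  v_{4} + v_{6} = 2·v_{2} + v_{3} — sig = (2; 1,2)
  P={5,6}:  v_{5} + v_{6} = 2·v_{7} — sig = (2; 2)
  P={3,4,5}:  v_{3} + v_{4} + v_{5} = 0 — sig = (3; —)
  P={2,3,5}:  v_{2} + v_{3} + v_{5} = v_{7} — sig = (3; 1)
  P={2,3,7}:  v_{2} + v_{3} + v_{7} = v_{6} — sig = (3; 1)

Hence PRS(X_Σ) =
{ (2; —),  (2; 1),  (2; 1,1) ×2,  (2; 1,2),  (2; 2),  (3; —),  (3; 1) ×2 }


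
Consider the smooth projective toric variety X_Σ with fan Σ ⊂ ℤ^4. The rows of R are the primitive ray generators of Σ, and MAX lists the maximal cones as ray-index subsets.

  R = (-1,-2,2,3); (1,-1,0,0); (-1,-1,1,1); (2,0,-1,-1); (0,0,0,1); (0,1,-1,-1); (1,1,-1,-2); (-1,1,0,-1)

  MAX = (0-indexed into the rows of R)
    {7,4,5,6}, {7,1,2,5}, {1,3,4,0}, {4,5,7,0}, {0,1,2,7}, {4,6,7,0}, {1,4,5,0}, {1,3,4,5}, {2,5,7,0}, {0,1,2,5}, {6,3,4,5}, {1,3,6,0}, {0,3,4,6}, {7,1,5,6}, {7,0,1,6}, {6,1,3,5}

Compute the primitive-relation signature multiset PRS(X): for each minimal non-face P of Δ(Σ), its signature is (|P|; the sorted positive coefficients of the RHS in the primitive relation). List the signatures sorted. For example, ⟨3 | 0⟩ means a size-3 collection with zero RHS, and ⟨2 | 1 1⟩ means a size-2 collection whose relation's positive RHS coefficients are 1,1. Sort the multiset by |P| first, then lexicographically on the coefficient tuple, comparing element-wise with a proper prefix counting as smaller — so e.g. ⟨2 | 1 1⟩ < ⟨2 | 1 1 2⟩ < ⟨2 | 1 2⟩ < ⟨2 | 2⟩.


The 9 primitive collections of Σ (r=8, n=4):

  P={2,3}:  v_{2} + v_{3} = v_{1}  →  sig = ⟨2 | 1⟩
  P={3,7}:  v_{3} + v_{7} = v_{6}  →  sig = ⟨2 | 1⟩
  P={2,4}:  v_{2} + v_{4} = v_{0} + v_{5}  →  sig = ⟨2 | 1 1⟩
  P={2,6}:  v_{2} + v_{6} = v_{1} + v_{7}  →  sig = ⟨2 | 1 1⟩
  P={0,5,6}:  v_{0} + v_{5} + v_{6} = 0  →  sig = ⟨3 | 0⟩
  P={1,4,7}:  v_{1} + v_{4} + v_{7} = 0  →  sig = ⟨3 | 0⟩
  P={1,4,6}:  v_{1} + v_{4} + v_{6} = v_{3}  →  sig = ⟨3 | 1⟩
  P={0,3,5}:  v_{0} + v_{3} + v_{5} = v_{1} + v_{4}  →  sig = ⟨3 | 1 1⟩
  P={0,1,5,7}:  v_{0} + v_{1} + v_{5} + v_{7} = v_{2}  →  sig = ⟨4 | 1⟩

Hence PRS(X_Σ) =
[⟨2 | 1⟩, ⟨2 | 1⟩, ⟨2 | 1 1⟩, ⟨2 | 1 1⟩, ⟨3 | 0⟩, ⟨3 | 0⟩, ⟨3 | 1⟩, ⟨3 | 1 1⟩, ⟨4 | 1⟩]


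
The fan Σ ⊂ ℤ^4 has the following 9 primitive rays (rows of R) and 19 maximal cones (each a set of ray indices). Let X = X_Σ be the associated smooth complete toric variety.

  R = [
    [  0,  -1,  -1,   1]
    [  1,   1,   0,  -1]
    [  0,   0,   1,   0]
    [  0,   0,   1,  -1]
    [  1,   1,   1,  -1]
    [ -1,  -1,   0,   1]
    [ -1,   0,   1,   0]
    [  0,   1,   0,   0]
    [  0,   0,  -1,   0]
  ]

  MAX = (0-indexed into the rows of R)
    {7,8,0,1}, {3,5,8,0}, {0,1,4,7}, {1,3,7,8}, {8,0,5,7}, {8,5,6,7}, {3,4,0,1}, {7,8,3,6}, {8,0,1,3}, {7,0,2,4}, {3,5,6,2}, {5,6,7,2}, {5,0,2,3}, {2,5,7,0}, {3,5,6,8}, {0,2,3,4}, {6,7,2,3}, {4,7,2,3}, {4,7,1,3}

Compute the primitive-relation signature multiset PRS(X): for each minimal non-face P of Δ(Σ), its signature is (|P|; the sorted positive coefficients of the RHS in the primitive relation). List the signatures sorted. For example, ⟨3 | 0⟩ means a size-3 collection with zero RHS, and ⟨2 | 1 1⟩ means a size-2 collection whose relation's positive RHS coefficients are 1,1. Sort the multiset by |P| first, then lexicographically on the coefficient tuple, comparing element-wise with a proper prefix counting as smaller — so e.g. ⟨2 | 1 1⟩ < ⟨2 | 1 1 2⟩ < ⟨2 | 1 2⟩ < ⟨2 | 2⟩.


Σ has 10 primitive collections:

  P={1,5}:  v_{1} + v_{5} = 0  so sig = ⟨2 | 0⟩
  P={2,8}:  v_{2} + v_{8} = 0  so sig = ⟨2 | 0⟩
  P={0,6}:  v_{0} + v_{6} = v_{5}  so sig = ⟨2 | 1⟩
  P={1,2}:  v_{1} + v_{2} = v_{4}  so sig = ⟨2 | 1⟩
  P={4,5}:  v_{4} + v_{5} = v_{2}  so sig = ⟨2 | 1⟩
  P={4,8}:  v_{4} + v_{8} = v_{1}  so sig = ⟨2 | 1⟩
  P={1,6}:  v_{1} + v_{6} = v_{3} + v_{7}  so sig = ⟨2 | 1 1⟩
  P={4,6}:  v_{4} + v_{6} = v_{2} + v_{3} + v_{7}  so sig = ⟨2 | 1 1 1⟩
  P={0,3,7}:  v_{0} + v_{3} + v_{7} = 0  so sig = ⟨3 | 0⟩
  P={3,5,7}:  v_{3} + v_{5} + v_{7} = v_{6}  so sig = ⟨3 | 1⟩

Signatures (|P|; sorted positive RHS coefficients), sorted:
[⟨2 | 0⟩, ⟨2 | 0⟩, ⟨2 | 1⟩, ⟨2 | 1⟩, ⟨2 | 1⟩, ⟨2 | 1⟩, ⟨2 | 1 1⟩, ⟨2 | 1 1 1⟩, ⟨3 | 0⟩, ⟨3 | 1⟩]


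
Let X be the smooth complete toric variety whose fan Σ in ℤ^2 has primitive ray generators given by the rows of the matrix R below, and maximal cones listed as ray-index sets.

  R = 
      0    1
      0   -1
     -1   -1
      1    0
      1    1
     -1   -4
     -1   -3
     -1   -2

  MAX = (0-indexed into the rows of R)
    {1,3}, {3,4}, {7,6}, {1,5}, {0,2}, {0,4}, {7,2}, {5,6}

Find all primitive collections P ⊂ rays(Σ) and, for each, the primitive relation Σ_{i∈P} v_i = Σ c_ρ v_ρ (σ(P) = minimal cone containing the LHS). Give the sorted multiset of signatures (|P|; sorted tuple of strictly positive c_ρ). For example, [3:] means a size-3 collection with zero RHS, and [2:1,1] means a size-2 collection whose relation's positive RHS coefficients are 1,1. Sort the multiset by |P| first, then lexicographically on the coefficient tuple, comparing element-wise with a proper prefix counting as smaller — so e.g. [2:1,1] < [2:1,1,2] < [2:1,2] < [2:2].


Σ has 20 primitive collections:

  • {0,1}:  v_{0} + v_{1} = 0  ⟹  sig = [2:]
  • {2,4}:  v_{2} + v_{4} = 0  ⟹  sig = [2:]
  • {0,3}:  v_{0} + v_{3} = v_{4}  ⟹  sig = [2:1]
  • {0,5}:  v_{0} + v_{5} = v_{6}  ⟹  sig = [2:1]
  • {0,6}:  v_{0} + v_{6} = v_{7}  ⟹  sig = [2:1]
  • {0,7}:  v_{0} + v_{7} = v_{2}  ⟹  sig = [2:1]
  • {1,2}:  v_{1} + v_{2} = v_{7}  ⟹  sig = [2:1]
  • {1,4}:  v_{1} + v_{4} = v_{3}  ⟹  sig = [2:1]
  • {1,6}:  v_{1} + v_{6} = v_{5}  ⟹  sig = [2:1]
  • {1,7}:  v_{1} + v_{7} = v_{6}  ⟹  sig = [2:1]
  • {2,3}:  v_{2} + v_{3} = v_{1}  ⟹  sig = [2:1]
  • {4,7}:  v_{4} + v_{7} = v_{1}  ⟹  sig = [2:1]
  • {2,5}:  v_{2} + v_{5} = v_{6} + v_{7}  ⟹  sig = [2:1,1]
  • {2,6}:  v_{2} + v_{6} = 2·v_{7}  ⟹  sig = [2:2]
  • {3,7}:  v_{3} + v_{7} = 2·v_{1}  ⟹  sig = [2:2]
  • {4,6}:  v_{4} + v_{6} = 2·v_{1}  ⟹  sig = [2:2]
  • {5,7}:  v_{5} + v_{7} = 2·v_{6}  ⟹  sig = [2:2]
  • {3,6}:  v_{3} + v_{6} = 3·v_{1}  ⟹  sig = [2:3]
  • {4,5}:  v_{4} + v_{5} = 3·v_{1}  ⟹  sig = [2:3]
  • {3,5}:  v_{3} + v_{5} = 4·v_{1}  ⟹  sig = [2:4]

Signatures (|P|; sorted positive RHS coefficients), sorted:
    [2:]
    [2:]
    [2:1]
    [2:1]
    [2:1]
    [2:1]
    [2:1]
    [2:1]
    [2:1]
    [2:1]
    [2:1]
    [2:1]
    [2:1,1]
    [2:2]
    [2:2]
    [2:2]
    [2:2]
    [2:3]
    [2:3]
    [2:4]


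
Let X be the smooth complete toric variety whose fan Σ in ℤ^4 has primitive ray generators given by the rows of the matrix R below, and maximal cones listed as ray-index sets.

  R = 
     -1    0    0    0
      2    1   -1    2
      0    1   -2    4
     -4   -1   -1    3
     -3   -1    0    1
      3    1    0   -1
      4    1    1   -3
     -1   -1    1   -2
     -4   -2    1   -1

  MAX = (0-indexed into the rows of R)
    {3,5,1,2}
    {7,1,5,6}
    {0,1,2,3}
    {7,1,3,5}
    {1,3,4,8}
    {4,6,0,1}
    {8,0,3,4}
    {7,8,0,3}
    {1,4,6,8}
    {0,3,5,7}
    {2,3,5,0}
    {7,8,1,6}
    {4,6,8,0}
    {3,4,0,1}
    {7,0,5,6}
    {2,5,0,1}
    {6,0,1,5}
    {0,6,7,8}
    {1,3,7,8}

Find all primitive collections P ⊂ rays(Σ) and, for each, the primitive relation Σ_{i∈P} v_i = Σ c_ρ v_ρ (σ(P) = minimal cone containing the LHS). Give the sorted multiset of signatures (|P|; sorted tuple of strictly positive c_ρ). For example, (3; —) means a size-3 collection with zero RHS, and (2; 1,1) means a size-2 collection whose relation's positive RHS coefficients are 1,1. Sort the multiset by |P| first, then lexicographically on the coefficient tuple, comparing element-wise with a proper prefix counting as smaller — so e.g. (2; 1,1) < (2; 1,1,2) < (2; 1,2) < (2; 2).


Minimal non-faces — 11 found among 9 rays, 19 max cones:

  P={3,6}:  v_{3} + v_{6} = 0  ⟹  sig = (2; —)
  P={4,5}:  v_{4} + v_{5} = 0  ⟹  sig = (2; —)
  P={2,8}:  v_{2} + v_{8} = v_{3}  ⟹  sig = (2; 1)
  P={4,7}:  v_{4} + v_{7} = v_{8}  ⟹  sig = (2; 1)
  P={5,8}:  v_{5} + v_{8} = v_{7}  ⟹  sig = (2; 1)
  P={2,7}:  v_{2} + v_{7} = v_{3} + v_{5}  ⟹  sig = (2; 1,1)
  P={2,4}:  v_{2} + v_{4} = v_{0} + v_{1} + v_{3}  ⟹  sig = (2; 1,1,1)
  P={2,6}:  v_{2} + v_{6} = v_{0} + v_{1} + v_{5}  ⟹  sig = (2; 1,1,1)
  P={0,1,7}:  v_{0} + v_{1} + v_{7} = 0  ⟹  sig = (3; —)
  P={0,1,8}:  v_{0} + v_{1} + v_{8} = v_{4}  ⟹  sig = (3; 1)
  P={0,1,3,5}:  v_{0} + v_{1} + v_{3} + v_{5} = v_{2}  ⟹  sig = (4; 1)

Signatures (|P|; sorted positive RHS coefficients), sorted:
{ (2; —) ×2,  (2; 1) ×3,  (2; 1,1),  (2; 1,1,1) ×2,  (3; —),  (3; 1),  (4; 1) }


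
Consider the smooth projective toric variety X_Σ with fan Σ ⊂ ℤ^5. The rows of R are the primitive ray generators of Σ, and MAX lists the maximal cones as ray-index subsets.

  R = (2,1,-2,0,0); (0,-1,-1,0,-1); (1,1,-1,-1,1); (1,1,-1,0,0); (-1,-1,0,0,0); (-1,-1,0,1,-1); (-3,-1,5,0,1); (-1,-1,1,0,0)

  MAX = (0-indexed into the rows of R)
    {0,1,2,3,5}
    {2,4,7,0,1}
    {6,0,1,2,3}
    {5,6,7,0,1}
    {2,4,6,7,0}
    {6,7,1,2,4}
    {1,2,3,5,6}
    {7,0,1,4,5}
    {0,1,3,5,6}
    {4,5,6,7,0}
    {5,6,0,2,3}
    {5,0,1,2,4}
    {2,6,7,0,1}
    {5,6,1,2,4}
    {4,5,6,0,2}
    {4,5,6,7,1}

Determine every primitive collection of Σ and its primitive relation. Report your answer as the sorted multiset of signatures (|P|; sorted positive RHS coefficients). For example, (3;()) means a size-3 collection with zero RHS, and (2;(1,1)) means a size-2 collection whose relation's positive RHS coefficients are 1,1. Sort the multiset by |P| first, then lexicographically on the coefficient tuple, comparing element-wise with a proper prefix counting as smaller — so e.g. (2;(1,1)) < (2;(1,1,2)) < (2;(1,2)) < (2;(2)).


|primitive collections| = 5. Relations:

  • {3,7}:  v_{3} + v_{7} = 0  ⟹  sig = (2;())
  • {3,4}:  v_{3} + v_{4} = v_{2} + v_{5}  ⟹  sig = (2;(1,1))
  • {2,5,7}:  v_{2} + v_{5} + v_{7} = v_{4}  ⟹  sig = (3;(1))
  • {0,1,4,6}:  v_{0} + v_{1} + v_{4} + v_{6} = 2·v_{7}  ⟹  sig = (4;(2))
  • {0,1,2,5,6}:  v_{0} + v_{1} + v_{2} + v_{5} + v_{6} = v_{7}  ⟹  sig = (5;(1))

Hence PRS(X_Σ) =
[(2;()), (2;(1,1)), (3;(1)), (4;(2)), (5;(1))]


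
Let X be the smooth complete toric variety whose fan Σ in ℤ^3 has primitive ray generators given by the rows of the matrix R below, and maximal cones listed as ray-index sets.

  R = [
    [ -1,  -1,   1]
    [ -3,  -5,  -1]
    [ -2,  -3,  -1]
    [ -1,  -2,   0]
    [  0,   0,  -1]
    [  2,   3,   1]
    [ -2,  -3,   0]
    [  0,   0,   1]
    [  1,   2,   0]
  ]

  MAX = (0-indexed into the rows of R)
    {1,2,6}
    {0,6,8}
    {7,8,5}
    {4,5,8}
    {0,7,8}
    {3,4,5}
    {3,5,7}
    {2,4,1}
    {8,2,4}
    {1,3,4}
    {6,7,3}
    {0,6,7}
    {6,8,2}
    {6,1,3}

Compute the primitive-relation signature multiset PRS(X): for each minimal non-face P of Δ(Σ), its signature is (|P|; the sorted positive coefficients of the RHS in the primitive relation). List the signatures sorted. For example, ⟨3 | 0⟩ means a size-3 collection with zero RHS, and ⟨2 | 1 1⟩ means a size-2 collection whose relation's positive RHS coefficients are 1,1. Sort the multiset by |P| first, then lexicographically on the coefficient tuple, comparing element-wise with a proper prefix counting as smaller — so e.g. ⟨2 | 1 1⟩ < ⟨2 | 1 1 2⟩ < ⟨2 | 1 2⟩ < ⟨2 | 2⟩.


Minimal non-faces — 16 found among 9 rays, 14 max cones:

  {2,5}:  v_{2} + v_{5} = 0  ⟹  sig = ⟨2 | 0⟩
  {3,8}:  v_{3} + v_{8} = 0  ⟹  sig = ⟨2 | 0⟩
  {4,7}:  v_{4} + v_{7} = 0  ⟹  sig = ⟨2 | 0⟩
  {1,5}:  v_{1} + v_{5} = v_{3}  ⟹  sig = ⟨2 | 1⟩
  {1,8}:  v_{1} + v_{8} = v_{2}  ⟹  sig = ⟨2 | 1⟩
  {2,3}:  v_{2} + v_{3} = v_{1}  ⟹  sig = ⟨2 | 1⟩
  {2,7}:  v_{2} + v_{7} = v_{6}  ⟹  sig = ⟨2 | 1⟩
  {4,6}:  v_{4} + v_{6} = v_{2}  ⟹  sig = ⟨2 | 1⟩
  {5,6}:  v_{5} + v_{6} = v_{7}  ⟹  sig = ⟨2 | 1⟩
  {0,3}:  v_{0} + v_{3} = v_{6} + v_{7}  ⟹  sig = ⟨2 | 1 1⟩
  {0,4}:  v_{0} + v_{4} = v_{6} + v_{8}  ⟹  sig = ⟨2 | 1 1⟩
  {1,7}:  v_{1} + v_{7} = v_{3} + v_{6}  ⟹  sig = ⟨2 | 1 1⟩
  {0,2}:  v_{0} + v_{2} = 2·v_{6} + v_{8}  ⟹  sig = ⟨2 | 1 2⟩
  {0,5}:  v_{0} + v_{5} = 2·v_{7} + v_{8}  ⟹  sig = ⟨2 | 1 2⟩
  {0,1}:  v_{0} + v_{1} = 2·v_{6}  ⟹  sig = ⟨2 | 2⟩
  {6,7,8}:  v_{6} + v_{7} + v_{8} = v_{0}  ⟹  sig = ⟨3 | 1⟩

Signatures (|P|; sorted positive RHS coefficients), sorted:
{ ⟨2 | 0⟩ ×3,  ⟨2 | 1⟩ ×6,  ⟨2 | 1 1⟩ ×3,  ⟨2 | 1 2⟩ ×2,  ⟨2 | 2⟩,  ⟨3 | 1⟩ }


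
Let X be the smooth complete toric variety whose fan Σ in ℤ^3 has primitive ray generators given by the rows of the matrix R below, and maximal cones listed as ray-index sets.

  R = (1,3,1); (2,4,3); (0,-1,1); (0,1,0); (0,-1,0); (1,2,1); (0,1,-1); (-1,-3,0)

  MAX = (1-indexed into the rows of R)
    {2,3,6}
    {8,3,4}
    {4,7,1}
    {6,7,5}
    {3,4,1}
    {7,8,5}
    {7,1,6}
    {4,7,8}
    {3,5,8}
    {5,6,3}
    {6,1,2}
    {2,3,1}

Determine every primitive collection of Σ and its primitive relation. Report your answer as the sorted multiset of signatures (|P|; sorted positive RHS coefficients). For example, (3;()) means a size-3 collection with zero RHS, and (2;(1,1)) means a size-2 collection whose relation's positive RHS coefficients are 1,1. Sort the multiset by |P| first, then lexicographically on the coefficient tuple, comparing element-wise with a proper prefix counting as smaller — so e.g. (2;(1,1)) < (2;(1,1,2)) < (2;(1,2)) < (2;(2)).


|primitive collections| = 11. Relations:

  P = {3,7}:  v_{3} + v_{7} = 0  so sig = (2;())
  P = {4,5}:  v_{4} + v_{5} = 0  so sig = (2;())
  P = {1,5}:  v_{1} + v_{5} = v_{6}  so sig = (2;(1))
  P = {4,6}:  v_{4} + v_{6} = v_{1}  so sig = (2;(1))
  P = {6,8}:  v_{6} + v_{8} = v_{3}  so sig = (2;(1))
  P = {1,8}:  v_{1} + v_{8} = v_{3} + v_{4}  so sig = (2;(1,1))
  P = {2,7}:  v_{2} + v_{7} = v_{1} + v_{6}  so sig = (2;(1,1))
  P = {2,4}:  v_{2} + v_{4} = 2·v_{1} + v_{3}  so sig = (2;(1,2))
  P = {2,5}:  v_{2} + v_{5} = v_{3} + 2·v_{6}  so sig = (2;(1,2))
  P = {2,8}:  v_{2} + v_{8} = v_{1} + 2·v_{3}  so sig = (2;(1,2))
  P = {1,3,6}:  v_{1} + v_{3} + v_{6} = v_{2}  so sig = (3;(1))

Sorted signature multiset PRS(X):
    (2;())
    (2;())
    (2;(1))
    (2;(1))
    (2;(1))
    (2;(1,1))
    (2;(1,1))
    (2;(1,2))
    (2;(1,2))
    (2;(1,2))
    (3;(1))


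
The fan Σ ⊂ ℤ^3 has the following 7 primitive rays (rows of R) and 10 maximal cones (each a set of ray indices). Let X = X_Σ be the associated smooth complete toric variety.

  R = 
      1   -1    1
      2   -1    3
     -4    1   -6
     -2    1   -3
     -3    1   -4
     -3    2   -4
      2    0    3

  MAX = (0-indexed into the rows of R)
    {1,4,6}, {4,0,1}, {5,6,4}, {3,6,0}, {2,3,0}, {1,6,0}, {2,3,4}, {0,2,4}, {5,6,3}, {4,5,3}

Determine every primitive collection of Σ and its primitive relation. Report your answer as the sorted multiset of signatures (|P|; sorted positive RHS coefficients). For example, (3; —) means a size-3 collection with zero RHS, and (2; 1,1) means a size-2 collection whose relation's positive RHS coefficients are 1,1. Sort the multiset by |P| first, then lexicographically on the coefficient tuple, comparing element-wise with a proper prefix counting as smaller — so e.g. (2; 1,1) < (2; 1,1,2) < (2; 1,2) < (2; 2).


The 9 primitive collections of Σ (r=7, n=3):

  P = {1,3}:  v_{1} + v_{3} = 0  ⇒ sig = (2; —)
  P = {0,5}:  v_{0} + v_{5} = v_{3}  ⇒ sig = (2; 1)
  P = {2,6}:  v_{2} + v_{6} = v_{3}  ⇒ sig = (2; 1)
  P = {1,2}:  v_{1} + v_{2} = v_{0} + v_{4}  ⇒ sig = (2; 1,1)
  P = {1,5}:  v_{1} + v_{5} = v_{4} + v_{6}  ⇒ sig = (2; 1,1)
  P = {2,5}:  v_{2} + v_{5} = 2·v_{3} + v_{4}  ⇒ sig = (2; 1,2)
  P = {0,4,6}:  v_{0} + v_{4} + v_{6} = 0  ⇒ sig = (3; —)
  P = {0,3,4}:  v_{0} + v_{3} + v_{4} = v_{2}  ⇒ sig = (3; 1)
  P = {3,4,6}:  v_{3} + v_{4} + v_{6} = v_{5}  ⇒ sig = (3; 1)

Hence PRS(X_Σ) =
    (2; —)
    (2; 1)
    (2; 1)
    (2; 1,1)
    (2; 1,1)
    (2; 1,2)
    (3; —)
    (3; 1)
    (3; 1)


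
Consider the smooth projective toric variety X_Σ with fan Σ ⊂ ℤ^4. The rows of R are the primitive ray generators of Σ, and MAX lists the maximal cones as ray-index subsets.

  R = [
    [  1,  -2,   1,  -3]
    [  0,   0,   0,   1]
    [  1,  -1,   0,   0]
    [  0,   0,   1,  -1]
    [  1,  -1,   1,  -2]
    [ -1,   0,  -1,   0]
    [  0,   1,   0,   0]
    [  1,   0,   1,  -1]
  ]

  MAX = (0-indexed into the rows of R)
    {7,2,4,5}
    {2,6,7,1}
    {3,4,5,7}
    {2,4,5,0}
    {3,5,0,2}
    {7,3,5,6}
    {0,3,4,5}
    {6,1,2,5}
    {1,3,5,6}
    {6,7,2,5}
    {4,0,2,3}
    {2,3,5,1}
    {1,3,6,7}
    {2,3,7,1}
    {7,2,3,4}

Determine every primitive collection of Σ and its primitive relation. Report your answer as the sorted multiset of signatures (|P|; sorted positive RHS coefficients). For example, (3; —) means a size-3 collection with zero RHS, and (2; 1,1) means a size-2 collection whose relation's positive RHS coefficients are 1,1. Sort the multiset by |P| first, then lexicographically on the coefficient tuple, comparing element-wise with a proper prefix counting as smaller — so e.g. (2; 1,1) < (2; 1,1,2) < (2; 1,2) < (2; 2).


The 9 primitive collections of Σ (r=8, n=4):

  P={1,4}:  v_{1} + v_{4} = v_{2} + v_{3} — sig = (2; 1,1)
  P={0,6}:  v_{0} + v_{6} = v_{4} + v_{5} + v_{7} — sig = (2; 1,1,1)
  P={4,6}:  v_{4} + v_{6} = v_{5} + 2·v_{7} — sig = (2; 1,2)
  P={0,1}:  v_{0} + v_{1} = 2·v_{2} + 2·v_{3} + v_{5} — sig = (2; 1,2,2)
  P={0,7}:  v_{0} + v_{7} = 2·v_{4} — sig = (2; 2)
  P={1,5,7}:  v_{1} + v_{5} + v_{7} = 0 — sig = (3; —)
  P={2,3,6}:  v_{2} + v_{3} + v_{6} = v_{7} — sig = (3; 1)
  P={2,3,4,5}:  v_{2} + v_{3} + v_{4} + v_{5} = v_{0} — sig = (4; 1)
  P={2,3,5,7}:  v_{2} + v_{3} + v_{5} + v_{7} = v_{4} — sig = (4; 1)

Sorted signature multiset PRS(X):
    (2; 1,1)
    (2; 1,1,1)
    (2; 1,2)
    (2; 1,2,2)
    (2; 2)
    (3; —)
    (3; 1)
    (4; 1)
    (4; 1)


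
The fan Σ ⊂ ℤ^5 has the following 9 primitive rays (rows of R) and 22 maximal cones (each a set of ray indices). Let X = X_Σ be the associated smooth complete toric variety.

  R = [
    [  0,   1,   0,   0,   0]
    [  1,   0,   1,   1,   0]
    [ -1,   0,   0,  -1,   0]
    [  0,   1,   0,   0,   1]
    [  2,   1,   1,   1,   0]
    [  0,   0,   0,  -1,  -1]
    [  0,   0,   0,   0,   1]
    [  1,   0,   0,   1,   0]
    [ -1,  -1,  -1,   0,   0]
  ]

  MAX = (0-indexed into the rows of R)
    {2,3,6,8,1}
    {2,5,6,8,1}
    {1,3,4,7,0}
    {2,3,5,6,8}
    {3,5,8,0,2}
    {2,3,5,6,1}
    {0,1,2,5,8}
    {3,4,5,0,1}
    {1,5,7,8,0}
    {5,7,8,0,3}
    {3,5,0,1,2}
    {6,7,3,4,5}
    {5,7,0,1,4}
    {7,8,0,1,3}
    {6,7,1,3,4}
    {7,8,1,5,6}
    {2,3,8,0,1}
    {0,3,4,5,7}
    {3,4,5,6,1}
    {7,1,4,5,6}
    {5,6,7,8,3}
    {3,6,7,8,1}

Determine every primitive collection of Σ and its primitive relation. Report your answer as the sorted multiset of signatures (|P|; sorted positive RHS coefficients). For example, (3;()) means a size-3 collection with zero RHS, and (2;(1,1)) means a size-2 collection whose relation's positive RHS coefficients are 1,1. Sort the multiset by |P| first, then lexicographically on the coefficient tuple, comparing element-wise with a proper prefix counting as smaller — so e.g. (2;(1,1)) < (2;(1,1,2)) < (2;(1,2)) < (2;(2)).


Σ has 6 primitive collections:

  • {2,7}:  v_{2} + v_{7} = 0  so sig = (2;())
  • {0,6}:  v_{0} + v_{6} = v_{3}  so sig = (2;(1))
  • {4,8}:  v_{4} + v_{8} = v_{7}  so sig = (2;(1))
  • {2,4}:  v_{2} + v_{4} = v_{1} + v_{3} + v_{5}  so sig = (2;(1,1,1))
  • {1,3,5,8}:  v_{1} + v_{3} + v_{5} + v_{8} = 0  so sig = (4;())
  • {1,3,5,7}:  v_{1} + v_{3} + v_{5} + v_{7} = v_{4}  so sig = (4;(1))

so the primitive-relation signature multiset is
{ (2;()),  (2;(1)) ×2,  (2;(1,1,1)),  (4;()),  (4;(1)) }


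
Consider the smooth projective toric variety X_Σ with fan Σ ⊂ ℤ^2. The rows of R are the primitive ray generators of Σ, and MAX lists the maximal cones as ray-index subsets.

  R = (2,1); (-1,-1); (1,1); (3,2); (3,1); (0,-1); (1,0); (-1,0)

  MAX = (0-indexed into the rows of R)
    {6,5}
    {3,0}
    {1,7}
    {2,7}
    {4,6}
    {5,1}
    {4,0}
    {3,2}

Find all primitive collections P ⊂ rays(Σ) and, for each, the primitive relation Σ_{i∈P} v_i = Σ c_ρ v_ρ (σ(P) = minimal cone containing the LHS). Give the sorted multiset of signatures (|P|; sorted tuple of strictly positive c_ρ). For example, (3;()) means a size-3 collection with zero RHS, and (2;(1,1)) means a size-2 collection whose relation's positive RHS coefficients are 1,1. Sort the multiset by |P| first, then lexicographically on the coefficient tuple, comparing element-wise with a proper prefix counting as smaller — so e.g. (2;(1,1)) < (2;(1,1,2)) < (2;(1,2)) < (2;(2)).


Primitive collections (20):

  P = {1,2}:  v_{1} + v_{2} = 0  →  sig = (2;())
  P = {6,7}:  v_{6} + v_{7} = 0  →  sig = (2;())
  P = {0,1}:  v_{0} + v_{1} = v_{6}  →  sig = (2;(1))
  P = {0,2}:  v_{0} + v_{2} = v_{3}  →  sig = (2;(1))
  P = {0,6}:  v_{0} + v_{6} = v_{4}  →  sig = (2;(1))
  P = {0,7}:  v_{0} + v_{7} = v_{2}  →  sig = (2;(1))
  P = {1,3}:  v_{1} + v_{3} = v_{0}  →  sig = (2;(1))
  P = {1,6}:  v_{1} + v_{6} = v_{5}  →  sig = (2;(1))
  P = {2,5}:  v_{2} + v_{5} = v_{6}  →  sig = (2;(1))
  P = {2,6}:  v_{2} + v_{6} = v_{0}  →  sig = (2;(1))
  P = {3,5}:  v_{3} + v_{5} = v_{4}  →  sig = (2;(1))
  P = {4,7}:  v_{4} + v_{7} = v_{0}  →  sig = (2;(1))
  P = {5,7}:  v_{5} + v_{7} = v_{1}  →  sig = (2;(1))
  P = {0,5}:  v_{0} + v_{5} = 2·v_{6}  →  sig = (2;(2))
  P = {1,4}:  v_{1} + v_{4} = 2·v_{6}  →  sig = (2;(2))
  P = {2,4}:  v_{2} + v_{4} = 2·v_{0}  →  sig = (2;(2))
  P = {3,6}:  v_{3} + v_{6} = 2·v_{0}  →  sig = (2;(2))
  P = {3,7}:  v_{3} + v_{7} = 2·v_{2}  →  sig = (2;(2))
  P = {3,4}:  v_{3} + v_{4} = 3·v_{0}  →  sig = (2;(3))
  P = {4,5}:  v_{4} + v_{5} = 3·v_{6}  →  sig = (2;(3))

Signatures (|P|; sorted positive RHS coefficients), sorted:
{ (2;()) ×2,  (2;(1)) ×11,  (2;(2)) ×5,  (2;(3)) ×2 }


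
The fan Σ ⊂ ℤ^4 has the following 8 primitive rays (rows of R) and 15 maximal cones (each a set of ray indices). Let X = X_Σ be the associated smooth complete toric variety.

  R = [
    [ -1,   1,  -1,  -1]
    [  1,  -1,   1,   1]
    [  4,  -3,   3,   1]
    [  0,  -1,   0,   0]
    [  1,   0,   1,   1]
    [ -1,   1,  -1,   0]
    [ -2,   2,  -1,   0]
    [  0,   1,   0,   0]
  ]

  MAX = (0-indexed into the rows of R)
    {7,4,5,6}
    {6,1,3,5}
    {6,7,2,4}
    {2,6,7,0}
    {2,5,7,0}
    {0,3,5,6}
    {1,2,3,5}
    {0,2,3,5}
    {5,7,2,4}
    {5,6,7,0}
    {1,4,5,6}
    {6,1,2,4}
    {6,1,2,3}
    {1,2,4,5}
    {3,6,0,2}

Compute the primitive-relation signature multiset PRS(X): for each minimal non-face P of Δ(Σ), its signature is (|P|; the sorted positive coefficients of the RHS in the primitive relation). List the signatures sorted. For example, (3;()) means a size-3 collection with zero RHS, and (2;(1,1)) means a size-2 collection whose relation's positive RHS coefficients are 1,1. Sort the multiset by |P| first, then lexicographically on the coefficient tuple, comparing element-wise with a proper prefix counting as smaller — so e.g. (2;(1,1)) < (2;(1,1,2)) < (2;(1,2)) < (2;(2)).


The 6 primitive collections of Σ (r=8, n=4):

  {0,1}:  v_{0} + v_{1} = 0  so sig = (2;())
  {3,7}:  v_{3} + v_{7} = 0  so sig = (2;())
  {0,4}:  v_{0} + v_{4} = v_{7}  so sig = (2;(1))
  {1,7}:  v_{1} + v_{7} = v_{4}  so sig = (2;(1))
  {3,4}:  v_{3} + v_{4} = v_{1}  so sig = (2;(1))
  {2,5,6}:  v_{2} + v_{5} + v_{6} = v_{4}  so sig = (3;(1))

so the primitive-relation signature multiset is
    |P|=2: 5 collections, coeffs (), (), (1), (1), (1)
    |P|=3: 1 collection, coeffs (1)
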